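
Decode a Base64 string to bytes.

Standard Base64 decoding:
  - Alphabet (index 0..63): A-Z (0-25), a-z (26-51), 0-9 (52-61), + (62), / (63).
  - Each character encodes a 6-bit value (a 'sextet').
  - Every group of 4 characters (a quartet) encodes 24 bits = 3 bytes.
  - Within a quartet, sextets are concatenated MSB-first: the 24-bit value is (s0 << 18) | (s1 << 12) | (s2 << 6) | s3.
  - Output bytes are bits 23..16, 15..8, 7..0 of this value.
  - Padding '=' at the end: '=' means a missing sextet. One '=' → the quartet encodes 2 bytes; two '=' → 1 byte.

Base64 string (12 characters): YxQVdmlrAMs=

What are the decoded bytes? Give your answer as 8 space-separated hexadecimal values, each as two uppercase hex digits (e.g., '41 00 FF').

Answer: 63 14 15 76 69 6B 00 CB

Derivation:
After char 0 ('Y'=24): chars_in_quartet=1 acc=0x18 bytes_emitted=0
After char 1 ('x'=49): chars_in_quartet=2 acc=0x631 bytes_emitted=0
After char 2 ('Q'=16): chars_in_quartet=3 acc=0x18C50 bytes_emitted=0
After char 3 ('V'=21): chars_in_quartet=4 acc=0x631415 -> emit 63 14 15, reset; bytes_emitted=3
After char 4 ('d'=29): chars_in_quartet=1 acc=0x1D bytes_emitted=3
After char 5 ('m'=38): chars_in_quartet=2 acc=0x766 bytes_emitted=3
After char 6 ('l'=37): chars_in_quartet=3 acc=0x1D9A5 bytes_emitted=3
After char 7 ('r'=43): chars_in_quartet=4 acc=0x76696B -> emit 76 69 6B, reset; bytes_emitted=6
After char 8 ('A'=0): chars_in_quartet=1 acc=0x0 bytes_emitted=6
After char 9 ('M'=12): chars_in_quartet=2 acc=0xC bytes_emitted=6
After char 10 ('s'=44): chars_in_quartet=3 acc=0x32C bytes_emitted=6
Padding '=': partial quartet acc=0x32C -> emit 00 CB; bytes_emitted=8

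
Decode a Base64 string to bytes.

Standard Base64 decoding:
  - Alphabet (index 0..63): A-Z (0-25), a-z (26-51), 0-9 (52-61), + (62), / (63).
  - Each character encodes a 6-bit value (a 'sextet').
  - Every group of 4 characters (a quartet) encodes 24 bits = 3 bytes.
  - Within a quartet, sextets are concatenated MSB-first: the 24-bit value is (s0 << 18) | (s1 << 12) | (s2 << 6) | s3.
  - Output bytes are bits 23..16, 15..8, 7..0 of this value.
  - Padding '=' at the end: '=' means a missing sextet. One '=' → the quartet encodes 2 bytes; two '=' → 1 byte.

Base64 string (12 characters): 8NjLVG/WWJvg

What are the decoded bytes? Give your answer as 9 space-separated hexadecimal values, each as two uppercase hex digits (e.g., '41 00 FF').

After char 0 ('8'=60): chars_in_quartet=1 acc=0x3C bytes_emitted=0
After char 1 ('N'=13): chars_in_quartet=2 acc=0xF0D bytes_emitted=0
After char 2 ('j'=35): chars_in_quartet=3 acc=0x3C363 bytes_emitted=0
After char 3 ('L'=11): chars_in_quartet=4 acc=0xF0D8CB -> emit F0 D8 CB, reset; bytes_emitted=3
After char 4 ('V'=21): chars_in_quartet=1 acc=0x15 bytes_emitted=3
After char 5 ('G'=6): chars_in_quartet=2 acc=0x546 bytes_emitted=3
After char 6 ('/'=63): chars_in_quartet=3 acc=0x151BF bytes_emitted=3
After char 7 ('W'=22): chars_in_quartet=4 acc=0x546FD6 -> emit 54 6F D6, reset; bytes_emitted=6
After char 8 ('W'=22): chars_in_quartet=1 acc=0x16 bytes_emitted=6
After char 9 ('J'=9): chars_in_quartet=2 acc=0x589 bytes_emitted=6
After char 10 ('v'=47): chars_in_quartet=3 acc=0x1626F bytes_emitted=6
After char 11 ('g'=32): chars_in_quartet=4 acc=0x589BE0 -> emit 58 9B E0, reset; bytes_emitted=9

Answer: F0 D8 CB 54 6F D6 58 9B E0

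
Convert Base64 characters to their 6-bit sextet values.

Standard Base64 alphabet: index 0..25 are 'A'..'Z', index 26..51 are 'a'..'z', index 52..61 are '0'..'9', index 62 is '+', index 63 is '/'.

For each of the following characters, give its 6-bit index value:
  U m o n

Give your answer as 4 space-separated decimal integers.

Answer: 20 38 40 39

Derivation:
'U': A..Z range, ord('U') − ord('A') = 20
'm': a..z range, 26 + ord('m') − ord('a') = 38
'o': a..z range, 26 + ord('o') − ord('a') = 40
'n': a..z range, 26 + ord('n') − ord('a') = 39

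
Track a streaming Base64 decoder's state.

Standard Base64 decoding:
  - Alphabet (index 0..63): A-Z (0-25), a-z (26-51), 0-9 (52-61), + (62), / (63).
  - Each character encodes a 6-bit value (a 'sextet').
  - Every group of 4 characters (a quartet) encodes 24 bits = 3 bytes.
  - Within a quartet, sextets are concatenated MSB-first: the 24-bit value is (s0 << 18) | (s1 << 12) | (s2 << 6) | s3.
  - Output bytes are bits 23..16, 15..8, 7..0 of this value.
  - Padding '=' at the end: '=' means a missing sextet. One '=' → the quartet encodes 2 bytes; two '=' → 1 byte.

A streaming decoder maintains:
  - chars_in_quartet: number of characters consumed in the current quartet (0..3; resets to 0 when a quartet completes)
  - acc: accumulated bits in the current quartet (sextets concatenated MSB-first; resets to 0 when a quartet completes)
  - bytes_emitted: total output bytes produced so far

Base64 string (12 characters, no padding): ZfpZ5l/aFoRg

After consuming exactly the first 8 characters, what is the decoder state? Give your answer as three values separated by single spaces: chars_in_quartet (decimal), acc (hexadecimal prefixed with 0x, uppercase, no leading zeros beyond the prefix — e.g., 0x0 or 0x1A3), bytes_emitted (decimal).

After char 0 ('Z'=25): chars_in_quartet=1 acc=0x19 bytes_emitted=0
After char 1 ('f'=31): chars_in_quartet=2 acc=0x65F bytes_emitted=0
After char 2 ('p'=41): chars_in_quartet=3 acc=0x197E9 bytes_emitted=0
After char 3 ('Z'=25): chars_in_quartet=4 acc=0x65FA59 -> emit 65 FA 59, reset; bytes_emitted=3
After char 4 ('5'=57): chars_in_quartet=1 acc=0x39 bytes_emitted=3
After char 5 ('l'=37): chars_in_quartet=2 acc=0xE65 bytes_emitted=3
After char 6 ('/'=63): chars_in_quartet=3 acc=0x3997F bytes_emitted=3
After char 7 ('a'=26): chars_in_quartet=4 acc=0xE65FDA -> emit E6 5F DA, reset; bytes_emitted=6

Answer: 0 0x0 6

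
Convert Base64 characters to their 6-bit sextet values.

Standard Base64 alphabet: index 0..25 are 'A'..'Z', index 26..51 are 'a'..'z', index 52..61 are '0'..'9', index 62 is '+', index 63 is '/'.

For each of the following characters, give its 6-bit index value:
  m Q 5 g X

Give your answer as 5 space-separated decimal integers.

'm': a..z range, 26 + ord('m') − ord('a') = 38
'Q': A..Z range, ord('Q') − ord('A') = 16
'5': 0..9 range, 52 + ord('5') − ord('0') = 57
'g': a..z range, 26 + ord('g') − ord('a') = 32
'X': A..Z range, ord('X') − ord('A') = 23

Answer: 38 16 57 32 23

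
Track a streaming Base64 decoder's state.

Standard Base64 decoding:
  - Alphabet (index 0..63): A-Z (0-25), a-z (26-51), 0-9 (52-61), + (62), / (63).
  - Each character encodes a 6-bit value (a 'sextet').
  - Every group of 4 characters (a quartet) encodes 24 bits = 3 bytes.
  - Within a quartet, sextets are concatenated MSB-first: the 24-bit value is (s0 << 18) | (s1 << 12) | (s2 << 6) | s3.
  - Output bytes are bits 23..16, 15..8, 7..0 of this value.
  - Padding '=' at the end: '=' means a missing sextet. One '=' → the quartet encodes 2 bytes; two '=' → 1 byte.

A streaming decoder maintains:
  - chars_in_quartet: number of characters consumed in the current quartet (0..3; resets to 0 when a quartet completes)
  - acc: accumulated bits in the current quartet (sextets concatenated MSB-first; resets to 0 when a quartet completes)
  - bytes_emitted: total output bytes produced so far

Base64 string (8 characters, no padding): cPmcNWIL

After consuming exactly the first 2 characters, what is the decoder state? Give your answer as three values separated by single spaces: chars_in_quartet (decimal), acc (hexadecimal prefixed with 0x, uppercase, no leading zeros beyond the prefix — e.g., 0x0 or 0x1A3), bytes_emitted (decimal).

Answer: 2 0x70F 0

Derivation:
After char 0 ('c'=28): chars_in_quartet=1 acc=0x1C bytes_emitted=0
After char 1 ('P'=15): chars_in_quartet=2 acc=0x70F bytes_emitted=0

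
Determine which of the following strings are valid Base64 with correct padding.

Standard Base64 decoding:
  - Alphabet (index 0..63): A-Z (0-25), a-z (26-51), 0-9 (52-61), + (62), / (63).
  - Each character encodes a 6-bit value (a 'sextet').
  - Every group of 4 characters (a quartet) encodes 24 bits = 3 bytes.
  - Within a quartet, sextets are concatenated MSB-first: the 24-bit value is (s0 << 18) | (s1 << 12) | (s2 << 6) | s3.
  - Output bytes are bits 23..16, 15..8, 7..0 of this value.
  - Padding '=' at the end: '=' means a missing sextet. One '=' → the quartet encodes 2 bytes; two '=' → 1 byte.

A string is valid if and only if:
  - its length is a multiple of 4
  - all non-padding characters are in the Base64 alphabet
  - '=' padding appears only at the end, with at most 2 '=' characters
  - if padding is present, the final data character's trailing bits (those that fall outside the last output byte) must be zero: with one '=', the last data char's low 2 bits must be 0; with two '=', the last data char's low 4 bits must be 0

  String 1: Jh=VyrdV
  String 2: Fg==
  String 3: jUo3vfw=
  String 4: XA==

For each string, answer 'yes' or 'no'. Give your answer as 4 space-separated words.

Answer: no yes yes yes

Derivation:
String 1: 'Jh=VyrdV' → invalid (bad char(s): ['=']; '=' in middle)
String 2: 'Fg==' → valid
String 3: 'jUo3vfw=' → valid
String 4: 'XA==' → valid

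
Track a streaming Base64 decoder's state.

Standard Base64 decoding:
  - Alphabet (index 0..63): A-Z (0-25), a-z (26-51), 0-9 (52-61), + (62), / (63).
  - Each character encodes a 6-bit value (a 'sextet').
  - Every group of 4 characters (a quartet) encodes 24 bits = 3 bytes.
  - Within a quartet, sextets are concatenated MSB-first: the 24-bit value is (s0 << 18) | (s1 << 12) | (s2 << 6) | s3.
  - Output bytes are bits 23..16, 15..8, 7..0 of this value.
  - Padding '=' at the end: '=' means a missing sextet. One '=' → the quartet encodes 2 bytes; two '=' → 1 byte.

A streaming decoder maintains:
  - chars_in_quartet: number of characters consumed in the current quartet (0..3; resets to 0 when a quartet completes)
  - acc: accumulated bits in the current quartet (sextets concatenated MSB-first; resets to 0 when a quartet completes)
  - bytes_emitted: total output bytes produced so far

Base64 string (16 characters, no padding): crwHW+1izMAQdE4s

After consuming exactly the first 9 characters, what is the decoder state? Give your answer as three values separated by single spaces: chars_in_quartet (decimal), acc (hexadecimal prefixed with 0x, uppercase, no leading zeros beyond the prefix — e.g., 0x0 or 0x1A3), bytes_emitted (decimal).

After char 0 ('c'=28): chars_in_quartet=1 acc=0x1C bytes_emitted=0
After char 1 ('r'=43): chars_in_quartet=2 acc=0x72B bytes_emitted=0
After char 2 ('w'=48): chars_in_quartet=3 acc=0x1CAF0 bytes_emitted=0
After char 3 ('H'=7): chars_in_quartet=4 acc=0x72BC07 -> emit 72 BC 07, reset; bytes_emitted=3
After char 4 ('W'=22): chars_in_quartet=1 acc=0x16 bytes_emitted=3
After char 5 ('+'=62): chars_in_quartet=2 acc=0x5BE bytes_emitted=3
After char 6 ('1'=53): chars_in_quartet=3 acc=0x16FB5 bytes_emitted=3
After char 7 ('i'=34): chars_in_quartet=4 acc=0x5BED62 -> emit 5B ED 62, reset; bytes_emitted=6
After char 8 ('z'=51): chars_in_quartet=1 acc=0x33 bytes_emitted=6

Answer: 1 0x33 6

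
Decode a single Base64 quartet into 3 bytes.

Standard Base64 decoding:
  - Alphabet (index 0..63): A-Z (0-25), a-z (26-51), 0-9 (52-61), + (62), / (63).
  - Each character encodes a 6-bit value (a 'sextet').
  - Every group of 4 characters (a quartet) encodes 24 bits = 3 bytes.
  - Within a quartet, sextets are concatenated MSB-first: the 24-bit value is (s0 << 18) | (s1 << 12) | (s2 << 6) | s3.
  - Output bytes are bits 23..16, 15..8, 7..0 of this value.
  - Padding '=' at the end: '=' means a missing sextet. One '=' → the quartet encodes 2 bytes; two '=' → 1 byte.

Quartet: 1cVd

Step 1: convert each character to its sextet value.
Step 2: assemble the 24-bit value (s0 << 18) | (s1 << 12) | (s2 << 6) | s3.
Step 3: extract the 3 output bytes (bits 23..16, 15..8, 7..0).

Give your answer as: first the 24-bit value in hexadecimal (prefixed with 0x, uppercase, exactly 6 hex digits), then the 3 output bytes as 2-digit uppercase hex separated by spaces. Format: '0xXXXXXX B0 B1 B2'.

Answer: 0xD5C55D D5 C5 5D

Derivation:
Sextets: 1=53, c=28, V=21, d=29
24-bit: (53<<18) | (28<<12) | (21<<6) | 29
      = 0xD40000 | 0x01C000 | 0x000540 | 0x00001D
      = 0xD5C55D
Bytes: (v>>16)&0xFF=D5, (v>>8)&0xFF=C5, v&0xFF=5D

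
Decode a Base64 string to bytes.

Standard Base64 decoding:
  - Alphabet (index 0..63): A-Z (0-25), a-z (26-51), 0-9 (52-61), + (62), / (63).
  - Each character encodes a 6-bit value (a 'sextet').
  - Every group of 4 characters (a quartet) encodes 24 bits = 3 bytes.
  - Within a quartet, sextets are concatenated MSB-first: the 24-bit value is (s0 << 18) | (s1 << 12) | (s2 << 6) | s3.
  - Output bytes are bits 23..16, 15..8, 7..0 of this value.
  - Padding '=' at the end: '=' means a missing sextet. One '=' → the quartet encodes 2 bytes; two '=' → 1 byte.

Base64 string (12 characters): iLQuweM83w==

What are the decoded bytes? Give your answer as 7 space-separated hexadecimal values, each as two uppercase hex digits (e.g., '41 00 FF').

After char 0 ('i'=34): chars_in_quartet=1 acc=0x22 bytes_emitted=0
After char 1 ('L'=11): chars_in_quartet=2 acc=0x88B bytes_emitted=0
After char 2 ('Q'=16): chars_in_quartet=3 acc=0x222D0 bytes_emitted=0
After char 3 ('u'=46): chars_in_quartet=4 acc=0x88B42E -> emit 88 B4 2E, reset; bytes_emitted=3
After char 4 ('w'=48): chars_in_quartet=1 acc=0x30 bytes_emitted=3
After char 5 ('e'=30): chars_in_quartet=2 acc=0xC1E bytes_emitted=3
After char 6 ('M'=12): chars_in_quartet=3 acc=0x3078C bytes_emitted=3
After char 7 ('8'=60): chars_in_quartet=4 acc=0xC1E33C -> emit C1 E3 3C, reset; bytes_emitted=6
After char 8 ('3'=55): chars_in_quartet=1 acc=0x37 bytes_emitted=6
After char 9 ('w'=48): chars_in_quartet=2 acc=0xDF0 bytes_emitted=6
Padding '==': partial quartet acc=0xDF0 -> emit DF; bytes_emitted=7

Answer: 88 B4 2E C1 E3 3C DF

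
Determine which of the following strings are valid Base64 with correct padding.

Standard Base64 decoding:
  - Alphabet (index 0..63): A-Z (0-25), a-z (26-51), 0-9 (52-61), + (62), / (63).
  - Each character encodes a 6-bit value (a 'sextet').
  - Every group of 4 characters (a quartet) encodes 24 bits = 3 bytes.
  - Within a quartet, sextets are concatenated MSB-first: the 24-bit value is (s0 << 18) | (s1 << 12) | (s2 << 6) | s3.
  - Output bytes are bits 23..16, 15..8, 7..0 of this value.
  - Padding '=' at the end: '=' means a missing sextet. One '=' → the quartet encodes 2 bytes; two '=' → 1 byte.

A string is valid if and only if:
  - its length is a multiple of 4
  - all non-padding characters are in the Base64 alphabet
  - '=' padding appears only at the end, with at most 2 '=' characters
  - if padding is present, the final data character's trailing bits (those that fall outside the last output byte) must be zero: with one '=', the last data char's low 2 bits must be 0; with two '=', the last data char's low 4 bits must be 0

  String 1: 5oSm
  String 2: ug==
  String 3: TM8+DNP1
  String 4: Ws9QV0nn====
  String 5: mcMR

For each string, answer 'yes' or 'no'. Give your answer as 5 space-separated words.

Answer: yes yes yes no yes

Derivation:
String 1: '5oSm' → valid
String 2: 'ug==' → valid
String 3: 'TM8+DNP1' → valid
String 4: 'Ws9QV0nn====' → invalid (4 pad chars (max 2))
String 5: 'mcMR' → valid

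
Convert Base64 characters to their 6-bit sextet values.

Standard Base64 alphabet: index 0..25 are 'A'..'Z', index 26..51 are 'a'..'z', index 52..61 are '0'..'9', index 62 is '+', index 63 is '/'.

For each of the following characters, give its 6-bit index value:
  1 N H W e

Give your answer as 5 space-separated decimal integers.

Answer: 53 13 7 22 30

Derivation:
'1': 0..9 range, 52 + ord('1') − ord('0') = 53
'N': A..Z range, ord('N') − ord('A') = 13
'H': A..Z range, ord('H') − ord('A') = 7
'W': A..Z range, ord('W') − ord('A') = 22
'e': a..z range, 26 + ord('e') − ord('a') = 30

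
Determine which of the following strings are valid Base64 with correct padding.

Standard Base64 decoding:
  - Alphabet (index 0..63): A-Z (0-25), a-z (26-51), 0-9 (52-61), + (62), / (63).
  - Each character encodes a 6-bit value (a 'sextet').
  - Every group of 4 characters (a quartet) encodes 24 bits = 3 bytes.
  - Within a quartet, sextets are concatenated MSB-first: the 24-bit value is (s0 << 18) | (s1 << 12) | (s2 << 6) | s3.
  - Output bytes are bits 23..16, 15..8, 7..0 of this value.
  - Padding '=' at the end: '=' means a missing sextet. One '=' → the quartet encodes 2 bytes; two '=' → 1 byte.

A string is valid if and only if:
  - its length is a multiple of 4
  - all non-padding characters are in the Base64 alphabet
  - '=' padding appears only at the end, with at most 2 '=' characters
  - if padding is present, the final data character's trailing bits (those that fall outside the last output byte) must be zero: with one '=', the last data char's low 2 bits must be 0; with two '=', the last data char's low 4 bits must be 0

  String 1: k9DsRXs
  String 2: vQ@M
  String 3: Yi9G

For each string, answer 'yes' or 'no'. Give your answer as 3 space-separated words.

String 1: 'k9DsRXs' → invalid (len=7 not mult of 4)
String 2: 'vQ@M' → invalid (bad char(s): ['@'])
String 3: 'Yi9G' → valid

Answer: no no yes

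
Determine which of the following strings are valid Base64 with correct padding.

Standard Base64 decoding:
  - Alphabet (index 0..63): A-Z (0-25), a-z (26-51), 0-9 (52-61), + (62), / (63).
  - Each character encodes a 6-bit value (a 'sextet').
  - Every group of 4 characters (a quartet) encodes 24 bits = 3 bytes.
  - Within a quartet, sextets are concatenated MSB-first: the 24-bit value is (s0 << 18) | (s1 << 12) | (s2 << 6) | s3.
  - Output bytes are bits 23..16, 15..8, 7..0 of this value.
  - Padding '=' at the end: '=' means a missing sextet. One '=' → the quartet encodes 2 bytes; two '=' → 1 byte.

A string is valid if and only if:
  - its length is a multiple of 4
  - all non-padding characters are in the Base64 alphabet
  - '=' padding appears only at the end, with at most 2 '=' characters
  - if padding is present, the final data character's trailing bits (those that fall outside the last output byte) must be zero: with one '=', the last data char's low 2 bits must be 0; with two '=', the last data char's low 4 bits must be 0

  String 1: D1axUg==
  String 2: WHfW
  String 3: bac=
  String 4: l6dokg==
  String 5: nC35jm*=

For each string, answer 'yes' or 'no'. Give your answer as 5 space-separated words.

Answer: yes yes yes yes no

Derivation:
String 1: 'D1axUg==' → valid
String 2: 'WHfW' → valid
String 3: 'bac=' → valid
String 4: 'l6dokg==' → valid
String 5: 'nC35jm*=' → invalid (bad char(s): ['*'])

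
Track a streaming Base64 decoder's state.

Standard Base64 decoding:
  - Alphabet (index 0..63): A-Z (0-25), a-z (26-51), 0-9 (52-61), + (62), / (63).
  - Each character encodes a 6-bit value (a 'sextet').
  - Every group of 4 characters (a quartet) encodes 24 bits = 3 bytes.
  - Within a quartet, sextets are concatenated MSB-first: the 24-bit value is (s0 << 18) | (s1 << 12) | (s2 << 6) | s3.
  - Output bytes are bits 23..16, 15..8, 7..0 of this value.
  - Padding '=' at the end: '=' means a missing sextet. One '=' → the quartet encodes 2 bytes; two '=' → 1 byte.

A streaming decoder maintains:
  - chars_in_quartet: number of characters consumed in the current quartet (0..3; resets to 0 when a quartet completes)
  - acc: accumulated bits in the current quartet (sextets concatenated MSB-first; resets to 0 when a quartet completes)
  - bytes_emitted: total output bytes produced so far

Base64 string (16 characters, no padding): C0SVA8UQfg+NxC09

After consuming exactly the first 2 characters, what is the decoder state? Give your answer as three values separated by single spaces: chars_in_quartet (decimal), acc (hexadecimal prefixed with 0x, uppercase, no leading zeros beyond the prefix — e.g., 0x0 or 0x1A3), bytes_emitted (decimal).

Answer: 2 0xB4 0

Derivation:
After char 0 ('C'=2): chars_in_quartet=1 acc=0x2 bytes_emitted=0
After char 1 ('0'=52): chars_in_quartet=2 acc=0xB4 bytes_emitted=0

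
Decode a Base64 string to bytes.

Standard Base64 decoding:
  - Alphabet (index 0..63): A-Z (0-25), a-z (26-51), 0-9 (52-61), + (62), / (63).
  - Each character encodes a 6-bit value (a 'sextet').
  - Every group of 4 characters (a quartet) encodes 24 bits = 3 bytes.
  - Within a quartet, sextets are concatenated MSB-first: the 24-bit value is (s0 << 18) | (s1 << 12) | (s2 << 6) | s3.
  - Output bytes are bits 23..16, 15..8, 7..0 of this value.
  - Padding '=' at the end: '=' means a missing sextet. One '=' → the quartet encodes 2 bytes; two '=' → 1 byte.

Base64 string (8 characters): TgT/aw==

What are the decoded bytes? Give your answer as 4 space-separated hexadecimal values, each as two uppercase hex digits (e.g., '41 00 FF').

Answer: 4E 04 FF 6B

Derivation:
After char 0 ('T'=19): chars_in_quartet=1 acc=0x13 bytes_emitted=0
After char 1 ('g'=32): chars_in_quartet=2 acc=0x4E0 bytes_emitted=0
After char 2 ('T'=19): chars_in_quartet=3 acc=0x13813 bytes_emitted=0
After char 3 ('/'=63): chars_in_quartet=4 acc=0x4E04FF -> emit 4E 04 FF, reset; bytes_emitted=3
After char 4 ('a'=26): chars_in_quartet=1 acc=0x1A bytes_emitted=3
After char 5 ('w'=48): chars_in_quartet=2 acc=0x6B0 bytes_emitted=3
Padding '==': partial quartet acc=0x6B0 -> emit 6B; bytes_emitted=4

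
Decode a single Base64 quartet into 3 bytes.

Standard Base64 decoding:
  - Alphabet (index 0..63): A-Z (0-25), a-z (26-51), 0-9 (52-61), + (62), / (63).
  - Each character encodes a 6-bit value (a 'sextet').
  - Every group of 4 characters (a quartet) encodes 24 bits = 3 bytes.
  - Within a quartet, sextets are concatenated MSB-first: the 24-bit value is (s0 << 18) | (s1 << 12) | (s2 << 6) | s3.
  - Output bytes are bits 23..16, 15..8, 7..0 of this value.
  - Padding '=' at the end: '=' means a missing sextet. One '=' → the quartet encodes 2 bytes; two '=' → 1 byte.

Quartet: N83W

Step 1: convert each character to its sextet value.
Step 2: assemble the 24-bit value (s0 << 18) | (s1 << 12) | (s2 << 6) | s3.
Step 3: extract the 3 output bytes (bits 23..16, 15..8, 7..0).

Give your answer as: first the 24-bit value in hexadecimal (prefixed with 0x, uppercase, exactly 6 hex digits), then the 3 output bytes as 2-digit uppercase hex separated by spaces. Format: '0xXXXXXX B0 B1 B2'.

Answer: 0x37CDD6 37 CD D6

Derivation:
Sextets: N=13, 8=60, 3=55, W=22
24-bit: (13<<18) | (60<<12) | (55<<6) | 22
      = 0x340000 | 0x03C000 | 0x000DC0 | 0x000016
      = 0x37CDD6
Bytes: (v>>16)&0xFF=37, (v>>8)&0xFF=CD, v&0xFF=D6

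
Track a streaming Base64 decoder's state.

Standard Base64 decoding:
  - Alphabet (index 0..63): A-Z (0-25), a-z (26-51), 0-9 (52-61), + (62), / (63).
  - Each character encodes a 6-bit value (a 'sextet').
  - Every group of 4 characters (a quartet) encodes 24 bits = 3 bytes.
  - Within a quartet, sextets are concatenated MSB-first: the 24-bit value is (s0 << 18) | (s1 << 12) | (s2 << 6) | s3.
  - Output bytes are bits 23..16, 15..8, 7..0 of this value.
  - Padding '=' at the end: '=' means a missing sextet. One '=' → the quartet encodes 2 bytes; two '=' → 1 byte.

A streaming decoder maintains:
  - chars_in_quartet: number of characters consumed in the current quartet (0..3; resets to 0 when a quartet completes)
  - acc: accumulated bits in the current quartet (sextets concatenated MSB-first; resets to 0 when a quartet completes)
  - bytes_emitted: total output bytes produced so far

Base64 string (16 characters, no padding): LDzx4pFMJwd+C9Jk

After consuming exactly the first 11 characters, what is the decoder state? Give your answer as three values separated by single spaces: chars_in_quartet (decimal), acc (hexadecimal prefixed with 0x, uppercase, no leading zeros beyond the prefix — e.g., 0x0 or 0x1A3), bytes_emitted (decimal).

After char 0 ('L'=11): chars_in_quartet=1 acc=0xB bytes_emitted=0
After char 1 ('D'=3): chars_in_quartet=2 acc=0x2C3 bytes_emitted=0
After char 2 ('z'=51): chars_in_quartet=3 acc=0xB0F3 bytes_emitted=0
After char 3 ('x'=49): chars_in_quartet=4 acc=0x2C3CF1 -> emit 2C 3C F1, reset; bytes_emitted=3
After char 4 ('4'=56): chars_in_quartet=1 acc=0x38 bytes_emitted=3
After char 5 ('p'=41): chars_in_quartet=2 acc=0xE29 bytes_emitted=3
After char 6 ('F'=5): chars_in_quartet=3 acc=0x38A45 bytes_emitted=3
After char 7 ('M'=12): chars_in_quartet=4 acc=0xE2914C -> emit E2 91 4C, reset; bytes_emitted=6
After char 8 ('J'=9): chars_in_quartet=1 acc=0x9 bytes_emitted=6
After char 9 ('w'=48): chars_in_quartet=2 acc=0x270 bytes_emitted=6
After char 10 ('d'=29): chars_in_quartet=3 acc=0x9C1D bytes_emitted=6

Answer: 3 0x9C1D 6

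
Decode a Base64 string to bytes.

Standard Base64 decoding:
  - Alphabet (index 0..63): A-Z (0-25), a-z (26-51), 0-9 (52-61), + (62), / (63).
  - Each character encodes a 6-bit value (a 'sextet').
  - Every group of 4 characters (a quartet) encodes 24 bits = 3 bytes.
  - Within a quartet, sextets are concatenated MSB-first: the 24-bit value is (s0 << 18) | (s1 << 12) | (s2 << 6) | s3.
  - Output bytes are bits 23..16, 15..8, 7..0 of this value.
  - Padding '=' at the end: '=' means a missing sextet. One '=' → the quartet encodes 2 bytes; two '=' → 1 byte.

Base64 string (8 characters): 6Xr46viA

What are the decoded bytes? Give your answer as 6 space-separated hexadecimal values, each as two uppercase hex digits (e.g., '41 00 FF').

After char 0 ('6'=58): chars_in_quartet=1 acc=0x3A bytes_emitted=0
After char 1 ('X'=23): chars_in_quartet=2 acc=0xE97 bytes_emitted=0
After char 2 ('r'=43): chars_in_quartet=3 acc=0x3A5EB bytes_emitted=0
After char 3 ('4'=56): chars_in_quartet=4 acc=0xE97AF8 -> emit E9 7A F8, reset; bytes_emitted=3
After char 4 ('6'=58): chars_in_quartet=1 acc=0x3A bytes_emitted=3
After char 5 ('v'=47): chars_in_quartet=2 acc=0xEAF bytes_emitted=3
After char 6 ('i'=34): chars_in_quartet=3 acc=0x3ABE2 bytes_emitted=3
After char 7 ('A'=0): chars_in_quartet=4 acc=0xEAF880 -> emit EA F8 80, reset; bytes_emitted=6

Answer: E9 7A F8 EA F8 80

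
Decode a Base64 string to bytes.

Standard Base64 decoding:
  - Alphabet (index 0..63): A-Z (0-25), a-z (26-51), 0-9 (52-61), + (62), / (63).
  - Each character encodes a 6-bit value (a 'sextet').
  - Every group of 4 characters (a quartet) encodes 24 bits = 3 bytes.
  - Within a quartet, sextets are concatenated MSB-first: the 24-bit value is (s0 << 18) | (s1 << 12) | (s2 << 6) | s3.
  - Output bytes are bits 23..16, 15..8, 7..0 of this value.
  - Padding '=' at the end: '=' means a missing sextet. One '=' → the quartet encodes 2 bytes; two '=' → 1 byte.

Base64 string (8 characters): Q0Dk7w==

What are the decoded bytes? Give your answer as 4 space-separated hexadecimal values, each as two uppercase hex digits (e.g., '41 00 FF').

Answer: 43 40 E4 EF

Derivation:
After char 0 ('Q'=16): chars_in_quartet=1 acc=0x10 bytes_emitted=0
After char 1 ('0'=52): chars_in_quartet=2 acc=0x434 bytes_emitted=0
After char 2 ('D'=3): chars_in_quartet=3 acc=0x10D03 bytes_emitted=0
After char 3 ('k'=36): chars_in_quartet=4 acc=0x4340E4 -> emit 43 40 E4, reset; bytes_emitted=3
After char 4 ('7'=59): chars_in_quartet=1 acc=0x3B bytes_emitted=3
After char 5 ('w'=48): chars_in_quartet=2 acc=0xEF0 bytes_emitted=3
Padding '==': partial quartet acc=0xEF0 -> emit EF; bytes_emitted=4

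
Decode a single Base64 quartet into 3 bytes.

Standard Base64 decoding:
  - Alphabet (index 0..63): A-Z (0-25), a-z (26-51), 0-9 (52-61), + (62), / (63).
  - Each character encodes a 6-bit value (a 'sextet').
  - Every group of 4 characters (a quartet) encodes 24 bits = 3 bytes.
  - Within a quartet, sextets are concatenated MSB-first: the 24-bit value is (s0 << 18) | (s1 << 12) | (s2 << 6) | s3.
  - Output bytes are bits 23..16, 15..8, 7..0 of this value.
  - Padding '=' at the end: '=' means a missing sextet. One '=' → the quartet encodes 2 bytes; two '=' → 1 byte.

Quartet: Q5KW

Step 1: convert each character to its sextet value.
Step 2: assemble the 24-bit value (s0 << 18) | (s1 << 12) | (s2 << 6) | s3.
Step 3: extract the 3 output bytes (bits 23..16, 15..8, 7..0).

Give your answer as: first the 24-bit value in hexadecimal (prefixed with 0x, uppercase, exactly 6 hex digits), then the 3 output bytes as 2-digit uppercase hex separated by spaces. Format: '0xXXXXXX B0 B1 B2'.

Sextets: Q=16, 5=57, K=10, W=22
24-bit: (16<<18) | (57<<12) | (10<<6) | 22
      = 0x400000 | 0x039000 | 0x000280 | 0x000016
      = 0x439296
Bytes: (v>>16)&0xFF=43, (v>>8)&0xFF=92, v&0xFF=96

Answer: 0x439296 43 92 96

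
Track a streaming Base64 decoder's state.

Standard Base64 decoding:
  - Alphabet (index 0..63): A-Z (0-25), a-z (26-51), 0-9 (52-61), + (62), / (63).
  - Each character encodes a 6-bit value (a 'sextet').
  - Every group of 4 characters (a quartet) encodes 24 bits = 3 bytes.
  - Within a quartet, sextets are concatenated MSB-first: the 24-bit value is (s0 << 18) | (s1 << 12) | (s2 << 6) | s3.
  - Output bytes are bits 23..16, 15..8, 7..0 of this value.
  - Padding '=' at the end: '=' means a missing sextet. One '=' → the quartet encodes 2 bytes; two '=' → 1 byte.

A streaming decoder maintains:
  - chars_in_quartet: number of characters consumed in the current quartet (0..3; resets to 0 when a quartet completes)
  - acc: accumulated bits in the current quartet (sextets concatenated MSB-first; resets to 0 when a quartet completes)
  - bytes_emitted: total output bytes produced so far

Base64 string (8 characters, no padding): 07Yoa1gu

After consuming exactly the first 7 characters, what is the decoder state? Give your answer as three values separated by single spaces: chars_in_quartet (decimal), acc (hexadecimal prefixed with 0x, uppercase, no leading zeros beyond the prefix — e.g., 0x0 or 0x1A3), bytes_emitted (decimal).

Answer: 3 0x1AD60 3

Derivation:
After char 0 ('0'=52): chars_in_quartet=1 acc=0x34 bytes_emitted=0
After char 1 ('7'=59): chars_in_quartet=2 acc=0xD3B bytes_emitted=0
After char 2 ('Y'=24): chars_in_quartet=3 acc=0x34ED8 bytes_emitted=0
After char 3 ('o'=40): chars_in_quartet=4 acc=0xD3B628 -> emit D3 B6 28, reset; bytes_emitted=3
After char 4 ('a'=26): chars_in_quartet=1 acc=0x1A bytes_emitted=3
After char 5 ('1'=53): chars_in_quartet=2 acc=0x6B5 bytes_emitted=3
After char 6 ('g'=32): chars_in_quartet=3 acc=0x1AD60 bytes_emitted=3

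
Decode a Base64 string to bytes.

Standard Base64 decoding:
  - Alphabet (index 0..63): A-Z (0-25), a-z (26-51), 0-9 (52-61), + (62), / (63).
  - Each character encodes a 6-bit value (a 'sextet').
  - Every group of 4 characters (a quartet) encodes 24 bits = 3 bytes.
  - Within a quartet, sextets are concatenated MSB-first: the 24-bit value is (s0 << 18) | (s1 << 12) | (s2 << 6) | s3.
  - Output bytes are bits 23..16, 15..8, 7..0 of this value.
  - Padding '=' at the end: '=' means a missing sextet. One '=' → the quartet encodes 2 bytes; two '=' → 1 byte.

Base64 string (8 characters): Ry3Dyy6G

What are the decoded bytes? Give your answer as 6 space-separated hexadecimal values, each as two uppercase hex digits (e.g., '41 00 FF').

Answer: 47 2D C3 CB 2E 86

Derivation:
After char 0 ('R'=17): chars_in_quartet=1 acc=0x11 bytes_emitted=0
After char 1 ('y'=50): chars_in_quartet=2 acc=0x472 bytes_emitted=0
After char 2 ('3'=55): chars_in_quartet=3 acc=0x11CB7 bytes_emitted=0
After char 3 ('D'=3): chars_in_quartet=4 acc=0x472DC3 -> emit 47 2D C3, reset; bytes_emitted=3
After char 4 ('y'=50): chars_in_quartet=1 acc=0x32 bytes_emitted=3
After char 5 ('y'=50): chars_in_quartet=2 acc=0xCB2 bytes_emitted=3
After char 6 ('6'=58): chars_in_quartet=3 acc=0x32CBA bytes_emitted=3
After char 7 ('G'=6): chars_in_quartet=4 acc=0xCB2E86 -> emit CB 2E 86, reset; bytes_emitted=6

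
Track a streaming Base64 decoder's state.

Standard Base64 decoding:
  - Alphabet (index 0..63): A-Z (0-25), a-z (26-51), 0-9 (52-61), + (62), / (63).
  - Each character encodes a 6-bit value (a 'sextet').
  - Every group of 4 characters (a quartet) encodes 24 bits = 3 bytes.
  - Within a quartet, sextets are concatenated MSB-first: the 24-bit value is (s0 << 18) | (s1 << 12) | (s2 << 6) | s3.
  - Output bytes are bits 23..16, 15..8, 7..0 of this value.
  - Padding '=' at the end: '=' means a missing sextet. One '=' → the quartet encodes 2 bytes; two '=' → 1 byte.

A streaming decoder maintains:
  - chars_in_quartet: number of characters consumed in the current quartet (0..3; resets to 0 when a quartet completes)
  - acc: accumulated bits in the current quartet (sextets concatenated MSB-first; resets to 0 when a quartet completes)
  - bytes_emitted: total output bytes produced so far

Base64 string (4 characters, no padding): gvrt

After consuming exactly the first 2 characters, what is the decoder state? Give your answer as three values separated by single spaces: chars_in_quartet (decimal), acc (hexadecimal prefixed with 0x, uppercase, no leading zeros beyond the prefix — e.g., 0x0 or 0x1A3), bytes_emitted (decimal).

Answer: 2 0x82F 0

Derivation:
After char 0 ('g'=32): chars_in_quartet=1 acc=0x20 bytes_emitted=0
After char 1 ('v'=47): chars_in_quartet=2 acc=0x82F bytes_emitted=0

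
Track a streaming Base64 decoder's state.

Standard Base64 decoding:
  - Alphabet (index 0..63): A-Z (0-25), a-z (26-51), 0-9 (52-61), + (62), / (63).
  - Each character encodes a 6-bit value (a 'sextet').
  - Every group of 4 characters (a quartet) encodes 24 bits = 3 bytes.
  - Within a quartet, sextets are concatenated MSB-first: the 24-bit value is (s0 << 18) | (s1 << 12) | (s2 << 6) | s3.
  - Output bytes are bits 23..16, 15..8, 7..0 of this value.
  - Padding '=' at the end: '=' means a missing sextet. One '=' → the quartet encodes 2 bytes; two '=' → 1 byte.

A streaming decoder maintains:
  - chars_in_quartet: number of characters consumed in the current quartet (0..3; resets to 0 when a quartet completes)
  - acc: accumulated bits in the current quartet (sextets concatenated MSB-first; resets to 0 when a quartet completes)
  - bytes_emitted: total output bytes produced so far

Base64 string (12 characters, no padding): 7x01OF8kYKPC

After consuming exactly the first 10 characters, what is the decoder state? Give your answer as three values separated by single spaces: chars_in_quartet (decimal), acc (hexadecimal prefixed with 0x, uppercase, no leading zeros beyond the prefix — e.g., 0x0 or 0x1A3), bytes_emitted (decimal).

Answer: 2 0x60A 6

Derivation:
After char 0 ('7'=59): chars_in_quartet=1 acc=0x3B bytes_emitted=0
After char 1 ('x'=49): chars_in_quartet=2 acc=0xEF1 bytes_emitted=0
After char 2 ('0'=52): chars_in_quartet=3 acc=0x3BC74 bytes_emitted=0
After char 3 ('1'=53): chars_in_quartet=4 acc=0xEF1D35 -> emit EF 1D 35, reset; bytes_emitted=3
After char 4 ('O'=14): chars_in_quartet=1 acc=0xE bytes_emitted=3
After char 5 ('F'=5): chars_in_quartet=2 acc=0x385 bytes_emitted=3
After char 6 ('8'=60): chars_in_quartet=3 acc=0xE17C bytes_emitted=3
After char 7 ('k'=36): chars_in_quartet=4 acc=0x385F24 -> emit 38 5F 24, reset; bytes_emitted=6
After char 8 ('Y'=24): chars_in_quartet=1 acc=0x18 bytes_emitted=6
After char 9 ('K'=10): chars_in_quartet=2 acc=0x60A bytes_emitted=6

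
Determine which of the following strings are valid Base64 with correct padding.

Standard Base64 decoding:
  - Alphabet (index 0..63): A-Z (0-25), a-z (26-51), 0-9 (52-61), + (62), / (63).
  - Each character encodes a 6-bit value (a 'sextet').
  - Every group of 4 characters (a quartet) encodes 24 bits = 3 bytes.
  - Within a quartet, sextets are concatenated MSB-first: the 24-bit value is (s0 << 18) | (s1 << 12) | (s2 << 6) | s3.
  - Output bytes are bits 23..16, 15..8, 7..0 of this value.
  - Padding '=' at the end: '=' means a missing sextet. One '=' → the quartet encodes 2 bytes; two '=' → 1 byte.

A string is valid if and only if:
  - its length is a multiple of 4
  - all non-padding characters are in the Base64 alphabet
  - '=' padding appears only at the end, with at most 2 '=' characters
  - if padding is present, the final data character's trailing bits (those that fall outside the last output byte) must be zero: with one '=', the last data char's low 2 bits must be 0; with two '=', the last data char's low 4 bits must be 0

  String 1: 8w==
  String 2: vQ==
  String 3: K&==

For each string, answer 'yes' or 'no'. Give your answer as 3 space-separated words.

Answer: yes yes no

Derivation:
String 1: '8w==' → valid
String 2: 'vQ==' → valid
String 3: 'K&==' → invalid (bad char(s): ['&'])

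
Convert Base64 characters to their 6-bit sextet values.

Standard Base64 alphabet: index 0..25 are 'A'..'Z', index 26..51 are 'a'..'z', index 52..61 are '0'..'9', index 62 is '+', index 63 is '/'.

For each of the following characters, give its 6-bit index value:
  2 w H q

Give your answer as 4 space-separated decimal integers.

'2': 0..9 range, 52 + ord('2') − ord('0') = 54
'w': a..z range, 26 + ord('w') − ord('a') = 48
'H': A..Z range, ord('H') − ord('A') = 7
'q': a..z range, 26 + ord('q') − ord('a') = 42

Answer: 54 48 7 42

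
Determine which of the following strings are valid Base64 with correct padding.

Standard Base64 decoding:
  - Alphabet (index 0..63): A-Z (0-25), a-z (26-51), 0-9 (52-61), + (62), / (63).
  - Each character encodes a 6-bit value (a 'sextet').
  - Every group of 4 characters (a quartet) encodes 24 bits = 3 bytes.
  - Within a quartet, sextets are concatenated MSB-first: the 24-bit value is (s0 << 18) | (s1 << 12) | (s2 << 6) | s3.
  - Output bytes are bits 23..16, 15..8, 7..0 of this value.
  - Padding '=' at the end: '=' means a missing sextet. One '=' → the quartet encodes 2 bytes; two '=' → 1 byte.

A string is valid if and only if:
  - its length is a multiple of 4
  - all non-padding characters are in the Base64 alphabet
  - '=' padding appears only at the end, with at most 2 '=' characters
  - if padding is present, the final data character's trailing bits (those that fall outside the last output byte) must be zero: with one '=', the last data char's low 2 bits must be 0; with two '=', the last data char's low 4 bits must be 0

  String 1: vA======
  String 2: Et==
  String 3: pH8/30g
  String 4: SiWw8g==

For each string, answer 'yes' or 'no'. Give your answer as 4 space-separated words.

String 1: 'vA======' → invalid (6 pad chars (max 2))
String 2: 'Et==' → invalid (bad trailing bits)
String 3: 'pH8/30g' → invalid (len=7 not mult of 4)
String 4: 'SiWw8g==' → valid

Answer: no no no yes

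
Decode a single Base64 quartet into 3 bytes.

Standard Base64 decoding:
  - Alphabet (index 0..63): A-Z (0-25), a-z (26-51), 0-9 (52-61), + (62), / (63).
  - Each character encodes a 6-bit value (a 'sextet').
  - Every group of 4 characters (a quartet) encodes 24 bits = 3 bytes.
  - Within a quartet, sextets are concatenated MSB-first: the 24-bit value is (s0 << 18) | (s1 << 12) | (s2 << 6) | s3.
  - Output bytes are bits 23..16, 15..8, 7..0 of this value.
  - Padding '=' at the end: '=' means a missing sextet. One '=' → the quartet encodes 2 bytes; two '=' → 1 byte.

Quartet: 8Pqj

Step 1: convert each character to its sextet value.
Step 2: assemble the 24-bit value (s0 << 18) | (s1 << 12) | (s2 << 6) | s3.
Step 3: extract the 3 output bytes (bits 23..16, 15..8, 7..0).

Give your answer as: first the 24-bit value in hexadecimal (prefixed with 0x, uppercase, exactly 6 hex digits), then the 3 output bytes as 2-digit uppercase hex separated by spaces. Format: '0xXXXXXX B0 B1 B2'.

Sextets: 8=60, P=15, q=42, j=35
24-bit: (60<<18) | (15<<12) | (42<<6) | 35
      = 0xF00000 | 0x00F000 | 0x000A80 | 0x000023
      = 0xF0FAA3
Bytes: (v>>16)&0xFF=F0, (v>>8)&0xFF=FA, v&0xFF=A3

Answer: 0xF0FAA3 F0 FA A3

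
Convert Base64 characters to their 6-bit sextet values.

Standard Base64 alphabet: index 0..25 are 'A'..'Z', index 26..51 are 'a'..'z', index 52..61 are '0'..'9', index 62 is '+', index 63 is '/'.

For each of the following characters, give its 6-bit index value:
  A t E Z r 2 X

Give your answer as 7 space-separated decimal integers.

'A': A..Z range, ord('A') − ord('A') = 0
't': a..z range, 26 + ord('t') − ord('a') = 45
'E': A..Z range, ord('E') − ord('A') = 4
'Z': A..Z range, ord('Z') − ord('A') = 25
'r': a..z range, 26 + ord('r') − ord('a') = 43
'2': 0..9 range, 52 + ord('2') − ord('0') = 54
'X': A..Z range, ord('X') − ord('A') = 23

Answer: 0 45 4 25 43 54 23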